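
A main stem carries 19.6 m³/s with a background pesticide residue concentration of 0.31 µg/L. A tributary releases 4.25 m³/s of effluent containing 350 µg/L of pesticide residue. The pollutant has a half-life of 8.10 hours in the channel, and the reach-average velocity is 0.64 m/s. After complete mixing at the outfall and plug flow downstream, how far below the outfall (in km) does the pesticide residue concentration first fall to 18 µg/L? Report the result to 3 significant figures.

Conservation of mass: C = (19.60·0.3100 + 4.250·350.0) / 23.85 = 1494/23.85 = 62.62 µg/L.
Half-life 8.10 h → k = ln 2 / 8.10 = 0.08557 h⁻¹ = 2.054 d⁻¹.
Set 62.62·exp(−k·t) = 18 → t = ln(62.62/18)/k = 52450 s = 14.57 h.
Distance = v·t = 0.64·52450 = 33570 m = 33.57 km.

33.6 km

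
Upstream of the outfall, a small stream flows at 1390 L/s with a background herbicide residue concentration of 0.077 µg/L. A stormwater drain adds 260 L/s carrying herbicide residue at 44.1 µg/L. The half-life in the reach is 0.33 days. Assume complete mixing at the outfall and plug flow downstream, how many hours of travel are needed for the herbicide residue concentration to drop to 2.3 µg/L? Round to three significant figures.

12.7 h

Mass balance: C = (1390·0.07700 + 260.0·44.10) / 1650 = 11570/1650 = 7.014 µg/L.
Half-life 0.33 d → k = ln 2 / 0.33 = 2.100 d⁻¹.
7.014·exp(−k·t) = 2.3 → t = ln(7.014/2.3)/k = 45860 s = 12.74 h.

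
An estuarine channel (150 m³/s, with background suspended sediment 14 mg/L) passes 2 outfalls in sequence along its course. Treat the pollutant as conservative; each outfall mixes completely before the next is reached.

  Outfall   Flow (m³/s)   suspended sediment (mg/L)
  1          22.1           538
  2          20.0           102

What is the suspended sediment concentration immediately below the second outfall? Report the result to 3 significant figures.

Outfall 1: combined Q = 172.1 m³/s; C = (150.0·14.00 + 22.10·538.0)/172.1 = 81.29 mg/L.
Outfall 2: combined Q = 192.1 m³/s; C = (172.1·81.29 + 20.00·102.0)/192.1 = 83.45 mg/L.

83.4 mg/L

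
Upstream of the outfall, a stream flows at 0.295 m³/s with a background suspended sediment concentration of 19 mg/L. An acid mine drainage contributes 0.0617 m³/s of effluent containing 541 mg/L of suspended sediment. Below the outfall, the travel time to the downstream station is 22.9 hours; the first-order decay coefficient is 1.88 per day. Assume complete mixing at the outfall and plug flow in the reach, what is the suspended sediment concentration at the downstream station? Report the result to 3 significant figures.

Mixed concentration C = ΣQC/ΣQ = (0.2950·19.00 + 0.06170·541.0) / 0.3567 = 38.98/0.3567 = 109.3 mg/L.
First-order decay: C = 109.3·exp(−k·t) = 109.3·0.1663 = 18.18 mg/L.

18.2 mg/L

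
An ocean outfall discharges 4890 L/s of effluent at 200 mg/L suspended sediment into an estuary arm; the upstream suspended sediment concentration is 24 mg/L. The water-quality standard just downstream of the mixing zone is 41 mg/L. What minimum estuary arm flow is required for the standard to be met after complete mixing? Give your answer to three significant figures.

45700 L/s

Set C_mix = 41: (Q·24.00 + 4890·200.0) / (Q + 4890) = 41
→ Q = 4890·(200.0 − 41)/(41 − 24.00) = 45740 L/s.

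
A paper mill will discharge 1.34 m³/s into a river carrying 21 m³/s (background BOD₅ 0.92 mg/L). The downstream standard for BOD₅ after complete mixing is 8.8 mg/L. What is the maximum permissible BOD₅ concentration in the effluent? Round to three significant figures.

132 mg/L

At the limit, (Qr·Cr + Qe·Cₑ)/(Qr + Qe) = 8.8:
Cₑ = (22.34·8.8 − 21.00·0.9200) / 1.340 = 132.3 mg/L.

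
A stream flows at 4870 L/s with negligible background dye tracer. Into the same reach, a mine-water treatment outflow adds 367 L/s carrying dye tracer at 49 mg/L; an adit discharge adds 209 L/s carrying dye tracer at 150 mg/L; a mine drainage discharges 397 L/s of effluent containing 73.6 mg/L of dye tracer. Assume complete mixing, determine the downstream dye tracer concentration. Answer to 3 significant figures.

Mixed concentration C = ΣQC/ΣQ = (4870·0 + 367.0·49.00 + 209.0·150.0 + 397.0·73.60) / 5843 = 78550/5843 = 13.44 mg/L.

13.4 mg/L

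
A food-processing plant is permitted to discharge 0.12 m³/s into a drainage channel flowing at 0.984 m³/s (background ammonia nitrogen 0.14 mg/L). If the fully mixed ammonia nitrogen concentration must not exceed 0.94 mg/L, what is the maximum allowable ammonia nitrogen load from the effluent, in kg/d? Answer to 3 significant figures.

77.8 kg/d

Mass balance at the limit: 0.9840·0.1400 + 0.1200·Cₑ = 1.104·0.94 → Cₑ = 7.500 mg/L.
Load = 0.1200 m³/s × 7.500 g/m³ × 86 400 s/d = 77.76 kg/d.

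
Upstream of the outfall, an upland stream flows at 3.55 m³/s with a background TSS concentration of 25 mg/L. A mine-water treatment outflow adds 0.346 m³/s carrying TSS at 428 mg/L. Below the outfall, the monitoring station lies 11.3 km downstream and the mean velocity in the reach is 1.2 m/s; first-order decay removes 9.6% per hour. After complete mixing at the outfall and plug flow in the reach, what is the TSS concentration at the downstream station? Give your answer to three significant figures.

After mixing, C = (3.550·25.00 + 0.3460·428.0) / 3.896 = 236.8/3.896 = 60.79 mg/L.
Travel time t = 11.3·1000 / 1.2 = 9417 s = 2.616 h.
9.6%/h lost → k = −ln(1 − 0.096) = 0.1009 h⁻¹.
Applying C = C₀e^(−kt): 60.79 × 0.7680 = 46.69 mg/L.

46.7 mg/L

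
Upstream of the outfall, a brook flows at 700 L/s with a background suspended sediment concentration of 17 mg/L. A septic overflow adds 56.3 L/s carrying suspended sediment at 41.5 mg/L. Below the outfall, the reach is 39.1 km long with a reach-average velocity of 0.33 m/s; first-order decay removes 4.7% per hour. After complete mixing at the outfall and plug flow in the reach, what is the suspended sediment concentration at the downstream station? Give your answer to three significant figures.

3.86 mg/L

Mass balance: C = (700.0·17.00 + 56.30·41.50) / 756.3 = 14240/756.3 = 18.82 mg/L.
Travel time t = 39.1·1000 / 0.33 = 118500 s = 32.91 h.
4.7%/h lost → k = −ln(1 − 0.047) = 0.04814 h⁻¹.
First-order decay: C = 18.82·exp(−k·t) = 18.82·0.2051 = 3.860 mg/L.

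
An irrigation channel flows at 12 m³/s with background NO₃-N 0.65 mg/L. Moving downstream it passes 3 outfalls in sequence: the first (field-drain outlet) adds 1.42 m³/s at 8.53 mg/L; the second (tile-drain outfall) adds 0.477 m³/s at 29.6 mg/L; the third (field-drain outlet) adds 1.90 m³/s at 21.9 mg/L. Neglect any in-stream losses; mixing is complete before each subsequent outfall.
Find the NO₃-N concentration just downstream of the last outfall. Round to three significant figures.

Below outfall 1: Q → 13.42 m³/s, C = (12.00·0.6500 + 1.420·8.530)/13.42 = 1.484 mg/L.
Below outfall 2: Q → 13.90 m³/s, C = (13.42·1.484 + 0.4770·29.60)/13.90 = 2.449 mg/L.
Below outfall 3: Q → 15.80 m³/s, C = (13.90·2.449 + 1.900·21.90)/15.80 = 4.788 mg/L.

4.79 mg/L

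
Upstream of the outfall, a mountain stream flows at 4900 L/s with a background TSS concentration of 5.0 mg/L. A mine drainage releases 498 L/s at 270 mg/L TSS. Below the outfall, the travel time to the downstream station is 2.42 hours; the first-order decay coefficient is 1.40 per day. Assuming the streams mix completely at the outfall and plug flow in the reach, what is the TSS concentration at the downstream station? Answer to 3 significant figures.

Mixed concentration C = ΣQC/ΣQ = (4900·5.000 + 498.0·270.0) / 5398 = 159000/5398 = 29.45 mg/L.
After decay, C = 29.45 × e^(−kt) = 29.45 × 0.8683 = 25.57 mg/L.

25.6 mg/L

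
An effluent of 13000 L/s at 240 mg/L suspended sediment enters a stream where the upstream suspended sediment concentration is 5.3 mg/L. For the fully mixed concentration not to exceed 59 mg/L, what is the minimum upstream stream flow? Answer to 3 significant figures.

43800 L/s

Set C_mix = 59: (Q·5.300 + 13000·240.0) / (Q + 13000) = 59
→ Q = 13000·(240.0 − 59)/(59 − 5.300) = 43820 L/s.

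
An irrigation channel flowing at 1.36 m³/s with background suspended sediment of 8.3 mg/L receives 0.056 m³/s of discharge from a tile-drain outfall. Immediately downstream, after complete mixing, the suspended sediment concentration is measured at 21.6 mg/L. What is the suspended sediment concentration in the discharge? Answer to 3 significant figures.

Mass balance: 1.360·8.300 + 0.05600·Cₑ = 1.416·21.60
→ Cₑ = (1.416·21.60 − 1.360·8.300) / 0.05600 = 344.6 mg/L.

345 mg/L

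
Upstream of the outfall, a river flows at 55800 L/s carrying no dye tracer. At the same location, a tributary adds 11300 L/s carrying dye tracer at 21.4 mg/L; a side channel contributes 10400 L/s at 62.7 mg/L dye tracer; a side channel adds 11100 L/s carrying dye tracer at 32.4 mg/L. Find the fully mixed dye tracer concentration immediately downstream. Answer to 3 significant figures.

14.1 mg/L

Conservation of mass: C = (55800·0 + 11300·21.40 + 10400·62.70 + 11100·32.40) / 88600 = 1254000/88600 = 14.15 mg/L.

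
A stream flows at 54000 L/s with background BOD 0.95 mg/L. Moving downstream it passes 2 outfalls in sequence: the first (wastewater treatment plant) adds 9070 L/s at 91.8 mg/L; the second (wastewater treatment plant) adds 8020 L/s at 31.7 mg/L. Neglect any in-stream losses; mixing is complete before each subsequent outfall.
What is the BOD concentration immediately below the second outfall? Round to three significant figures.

Outfall 1: combined Q = 63070 L/s; C = (54000·0.9500 + 9070·91.80)/63070 = 14.01 mg/L.
Outfall 2: combined Q = 71090 L/s; C = (63070·14.01 + 8020·31.70)/71090 = 16.01 mg/L.

16.0 mg/L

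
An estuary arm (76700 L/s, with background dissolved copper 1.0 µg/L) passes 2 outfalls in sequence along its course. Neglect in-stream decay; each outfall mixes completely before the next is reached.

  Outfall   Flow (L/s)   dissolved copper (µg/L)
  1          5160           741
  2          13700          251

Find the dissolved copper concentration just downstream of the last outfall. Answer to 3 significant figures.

Outfall 1: combined Q = 81860 L/s; C = (76700·1.000 + 5160·741.0)/81860 = 47.65 µg/L.
Outfall 2: combined Q = 95560 L/s; C = (81860·47.65 + 13700·251.0)/95560 = 76.80 µg/L.

76.8 µg/L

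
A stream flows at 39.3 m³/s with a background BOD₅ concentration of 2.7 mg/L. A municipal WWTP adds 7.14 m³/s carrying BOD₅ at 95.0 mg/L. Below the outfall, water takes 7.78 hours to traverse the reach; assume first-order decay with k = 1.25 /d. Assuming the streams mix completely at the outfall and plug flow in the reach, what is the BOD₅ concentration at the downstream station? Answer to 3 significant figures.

Flow-weighted average: C = (39.30·2.700 + 7.140·95.00) / 46.44 = 784.4/46.44 = 16.89 mg/L.
First-order decay: C = 16.89·exp(−k·t) = 16.89·0.6668 = 11.26 mg/L.

11.3 mg/L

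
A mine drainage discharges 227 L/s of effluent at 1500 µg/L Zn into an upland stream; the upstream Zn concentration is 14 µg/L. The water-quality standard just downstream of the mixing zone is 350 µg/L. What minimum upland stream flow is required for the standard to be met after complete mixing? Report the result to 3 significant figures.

Set C_mix = 350: (Q·14.00 + 227.0·1500) / (Q + 227.0) = 350
→ Q = 227.0·(1500 − 350)/(350 − 14.00) = 776.9 L/s.

777 L/s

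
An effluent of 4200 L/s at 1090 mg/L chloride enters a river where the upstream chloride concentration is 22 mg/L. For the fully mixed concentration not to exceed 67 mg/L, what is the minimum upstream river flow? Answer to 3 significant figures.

95500 L/s

Set C_mix = 67: (Q·22.00 + 4200·1090) / (Q + 4200) = 67
→ Q = 4200·(1090 − 67)/(67 − 22.00) = 95480 L/s.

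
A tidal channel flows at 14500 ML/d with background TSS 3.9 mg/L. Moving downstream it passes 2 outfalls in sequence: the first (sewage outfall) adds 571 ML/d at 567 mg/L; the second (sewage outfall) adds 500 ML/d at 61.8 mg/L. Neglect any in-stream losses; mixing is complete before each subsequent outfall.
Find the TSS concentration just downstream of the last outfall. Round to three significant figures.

26.4 mg/L

Outfall 1: combined Q = 15070 ML/d; C = (14500·3.900 + 571.0·567.0)/15070 = 25.23 mg/L.
Outfall 2: combined Q = 15570 ML/d; C = (15070·25.23 + 500.0·61.80)/15570 = 26.41 mg/L.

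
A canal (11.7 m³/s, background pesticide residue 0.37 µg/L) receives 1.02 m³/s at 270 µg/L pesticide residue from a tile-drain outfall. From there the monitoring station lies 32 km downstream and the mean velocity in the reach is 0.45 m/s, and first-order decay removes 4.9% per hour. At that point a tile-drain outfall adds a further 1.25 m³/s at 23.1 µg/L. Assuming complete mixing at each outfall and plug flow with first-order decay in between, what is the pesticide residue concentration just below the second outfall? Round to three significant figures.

9.49 µg/L

Conservation of mass: C = (11.70·0.3700 + 1.020·270.0) / 12.72 = 279.7/12.72 = 21.99 µg/L; combined flow 12.72 m³/s.
Travel time t = 32·1000 / 0.45 = 71110 s = 19.75 h.
4.9%/h lost → k = −ln(1 − 0.049) = 0.05024 h⁻¹.
First-order decay: C = 21.99·exp(−k·t) = 21.99·0.3707 = 8.152 µg/L.
At the second outfall, C = (12.72·8.152 + 1.250·23.10) / (12.72 + 1.250) = 9.489 µg/L.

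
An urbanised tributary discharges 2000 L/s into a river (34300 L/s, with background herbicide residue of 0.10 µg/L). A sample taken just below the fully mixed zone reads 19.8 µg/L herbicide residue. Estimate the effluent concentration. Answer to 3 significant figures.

Mass balance: 34300·0.1000 + 2000·Cₑ = 36300·19.80
→ Cₑ = (36300·19.80 − 34300·0.1000) / 2000 = 357.7 µg/L.

358 µg/L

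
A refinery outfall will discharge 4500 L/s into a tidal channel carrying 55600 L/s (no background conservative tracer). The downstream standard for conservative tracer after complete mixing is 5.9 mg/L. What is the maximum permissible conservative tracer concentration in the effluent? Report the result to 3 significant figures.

At the limit, (Qr·Cr + Qe·Cₑ)/(Qr + Qe) = 5.9:
Cₑ = (60100·5.9 − 55600·0) / 4500 = 78.80 mg/L.

78.8 mg/L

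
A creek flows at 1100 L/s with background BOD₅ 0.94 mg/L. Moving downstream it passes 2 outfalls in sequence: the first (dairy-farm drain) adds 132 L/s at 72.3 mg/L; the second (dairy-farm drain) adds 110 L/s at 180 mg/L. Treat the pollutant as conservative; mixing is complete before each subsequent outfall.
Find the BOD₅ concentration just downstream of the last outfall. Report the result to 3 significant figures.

Below outfall 1: Q → 1232 L/s, C = (1100·0.9400 + 132.0·72.30)/1232 = 8.586 mg/L.
Below outfall 2: Q → 1342 L/s, C = (1232·8.586 + 110.0·180.0)/1342 = 22.64 mg/L.

22.6 mg/L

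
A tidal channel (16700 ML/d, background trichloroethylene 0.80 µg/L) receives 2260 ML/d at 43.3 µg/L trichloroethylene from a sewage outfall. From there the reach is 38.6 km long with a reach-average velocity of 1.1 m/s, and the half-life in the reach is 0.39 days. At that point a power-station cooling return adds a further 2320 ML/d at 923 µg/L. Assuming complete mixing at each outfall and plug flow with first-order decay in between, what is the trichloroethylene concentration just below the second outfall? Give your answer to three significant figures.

After mixing, C = (16700·0.8000 + 2260·43.30) / 18960 = 111200/18960 = 5.866 µg/L; combined flow 18960 ML/d.
Travel time t = 38.6·1000 / 1.1 = 35090 s = 9.747 h.
Half-life 0.39 d → k = ln 2 / 0.39 = 1.777 d⁻¹.
After decay, C = 5.866 × e^(−kt) = 5.866 × 0.4859 = 2.850 µg/L.
At the second outfall, C = (18960·2.850 + 2320·923.0) / (18960 + 2320) = 103.2 µg/L.

103 µg/L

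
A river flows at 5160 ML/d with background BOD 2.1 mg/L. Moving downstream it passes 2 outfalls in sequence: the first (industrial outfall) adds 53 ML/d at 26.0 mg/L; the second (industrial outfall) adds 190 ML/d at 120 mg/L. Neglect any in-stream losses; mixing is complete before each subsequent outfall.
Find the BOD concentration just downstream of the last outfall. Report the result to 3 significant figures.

Below outfall 1: Q → 5213 ML/d, C = (5160·2.100 + 53.00·26.00)/5213 = 2.343 mg/L.
Below outfall 2: Q → 5403 ML/d, C = (5213·2.343 + 190.0·120.0)/5403 = 6.480 mg/L.

6.48 mg/L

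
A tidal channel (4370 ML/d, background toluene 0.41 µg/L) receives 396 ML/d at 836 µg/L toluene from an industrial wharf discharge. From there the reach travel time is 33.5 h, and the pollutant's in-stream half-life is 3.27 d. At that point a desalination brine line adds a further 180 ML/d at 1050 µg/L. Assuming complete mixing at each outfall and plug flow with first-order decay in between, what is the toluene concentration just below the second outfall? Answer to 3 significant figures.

Mass balance: C = (4370·0.4100 + 396.0·836.0) / 4766 = 332800/4766 = 69.84 µg/L; combined flow 4766 ML/d.
Half-life 3.27 d → k = ln 2 / 3.27 = 0.2120 d⁻¹.
First-order decay: C = 69.84·exp(−k·t) = 69.84·0.7439 = 51.95 µg/L.
Second outfall: C = (4766·51.95 + 180.0·1050)/4946 = 88.27 µg/L.

88.3 µg/L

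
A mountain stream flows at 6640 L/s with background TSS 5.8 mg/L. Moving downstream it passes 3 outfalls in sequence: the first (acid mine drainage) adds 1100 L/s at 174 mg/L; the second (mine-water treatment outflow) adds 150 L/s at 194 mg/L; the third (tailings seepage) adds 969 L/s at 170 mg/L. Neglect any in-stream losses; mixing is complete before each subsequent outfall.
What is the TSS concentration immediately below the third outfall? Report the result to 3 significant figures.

After outfall 1: Q = 6640 + 1100 = 7740 L/s; C = (6640·5.800 + 1100·174.0)/7740 = 29.70 mg/L.
After outfall 2: Q = 7740 + 150.0 = 7890 L/s; C = (7740·29.70 + 150.0·194.0)/7890 = 32.83 mg/L.
After outfall 3: Q = 7890 + 969.0 = 8859 L/s; C = (7890·32.83 + 969.0·170.0)/8859 = 47.83 mg/L.

47.8 mg/L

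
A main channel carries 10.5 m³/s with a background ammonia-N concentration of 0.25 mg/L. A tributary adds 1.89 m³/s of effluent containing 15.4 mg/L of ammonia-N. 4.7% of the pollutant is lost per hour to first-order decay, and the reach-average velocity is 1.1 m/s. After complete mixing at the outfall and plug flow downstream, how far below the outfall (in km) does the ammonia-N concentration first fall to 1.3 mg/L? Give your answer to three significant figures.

55.8 km

Conservation of mass: C = (10.50·0.2500 + 1.890·15.40) / 12.39 = 31.73/12.39 = 2.561 mg/L.
4.7%/h lost → k = −ln(1 − 0.047) = 0.04814 h⁻¹.
Set 2.561·exp(−k·t) = 1.3 → t = ln(2.561/1.3)/k = 50700 s = 14.08 h.
Distance = v·t = 1.1·50700 = 55780 m = 55.78 km.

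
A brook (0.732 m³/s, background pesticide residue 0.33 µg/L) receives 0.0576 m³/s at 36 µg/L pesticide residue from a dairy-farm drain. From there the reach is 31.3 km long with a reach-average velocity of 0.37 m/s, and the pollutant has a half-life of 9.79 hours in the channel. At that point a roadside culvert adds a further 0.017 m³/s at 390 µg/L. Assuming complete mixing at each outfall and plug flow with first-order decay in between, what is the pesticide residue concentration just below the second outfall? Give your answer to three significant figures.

Mixed concentration C = ΣQC/ΣQ = (0.7320·0.3300 + 0.05760·36.00) / 0.7896 = 2.315/0.7896 = 2.932 µg/L; combined flow 0.7896 m³/s.
Travel time t = 31.3·1000 / 0.37 = 84590 s = 23.50 h.
Half-life 9.79 h → k = ln 2 / 9.79 = 0.07080 h⁻¹ = 1.699 d⁻¹.
Decay over the reach: 2.932·exp(−kt) = 2.932·0.1894 = 0.5554 µg/L.
At the second outfall, C = (0.7896·0.5554 + 0.01700·390.0) / (0.7896 + 0.01700) = 8.763 µg/L.

8.76 µg/L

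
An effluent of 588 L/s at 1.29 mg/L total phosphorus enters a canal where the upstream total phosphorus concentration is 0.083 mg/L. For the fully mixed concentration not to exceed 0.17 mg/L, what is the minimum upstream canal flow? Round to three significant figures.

7570 L/s

Set C_mix = 0.17: (Q·0.08300 + 588.0·1.290) / (Q + 588.0) = 0.17
→ Q = 588.0·(1.290 − 0.17)/(0.17 − 0.08300) = 7570 L/s.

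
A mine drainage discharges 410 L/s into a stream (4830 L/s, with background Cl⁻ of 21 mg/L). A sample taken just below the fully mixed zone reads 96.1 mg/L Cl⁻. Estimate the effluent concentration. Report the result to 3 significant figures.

981 mg/L

Mass balance: 4830·21.00 + 410.0·Cₑ = 5240·96.10
→ Cₑ = (5240·96.10 − 4830·21.00) / 410.0 = 980.8 mg/L.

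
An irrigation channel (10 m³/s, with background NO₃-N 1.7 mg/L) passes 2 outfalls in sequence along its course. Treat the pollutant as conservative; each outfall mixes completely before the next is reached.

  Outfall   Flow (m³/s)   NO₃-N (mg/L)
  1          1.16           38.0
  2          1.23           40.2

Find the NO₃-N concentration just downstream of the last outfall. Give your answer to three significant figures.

8.92 mg/L

Below outfall 1: Q → 11.16 m³/s, C = (10.00·1.700 + 1.160·38.00)/11.16 = 5.473 mg/L.
Below outfall 2: Q → 12.39 m³/s, C = (11.16·5.473 + 1.230·40.20)/12.39 = 8.921 mg/L.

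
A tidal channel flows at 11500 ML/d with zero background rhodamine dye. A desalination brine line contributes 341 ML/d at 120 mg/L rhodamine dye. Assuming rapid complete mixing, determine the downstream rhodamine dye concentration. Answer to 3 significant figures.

3.46 mg/L

Flow-weighted average: C = (11500·0 + 341.0·120.0) / 11840 = 40920/11840 = 3.456 mg/L.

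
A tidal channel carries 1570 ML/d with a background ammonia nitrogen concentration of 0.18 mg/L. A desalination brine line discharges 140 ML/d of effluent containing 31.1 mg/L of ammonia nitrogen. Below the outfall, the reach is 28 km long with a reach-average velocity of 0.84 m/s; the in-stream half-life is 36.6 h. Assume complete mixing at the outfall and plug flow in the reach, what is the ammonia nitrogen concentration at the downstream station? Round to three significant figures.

2.28 mg/L

Conservation of mass: C = (1570·0.1800 + 140.0·31.10) / 1710 = 4637/1710 = 2.711 mg/L.
Travel time t = 28·1000 / 0.84 = 33330 s = 9.259 h.
Half-life 36.6 h → k = ln 2 / 36.6 = 0.01894 h⁻¹ = 0.4545 d⁻¹.
First-order decay: C = 2.711·exp(−k·t) = 2.711·0.8392 = 2.275 mg/L.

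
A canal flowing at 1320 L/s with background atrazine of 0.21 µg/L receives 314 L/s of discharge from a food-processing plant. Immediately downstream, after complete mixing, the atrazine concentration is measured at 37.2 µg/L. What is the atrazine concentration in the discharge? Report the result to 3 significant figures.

193 µg/L

Mass balance: 1320·0.2100 + 314.0·Cₑ = 1634·37.20
→ Cₑ = (1634·37.20 − 1320·0.2100) / 314.0 = 192.7 µg/L.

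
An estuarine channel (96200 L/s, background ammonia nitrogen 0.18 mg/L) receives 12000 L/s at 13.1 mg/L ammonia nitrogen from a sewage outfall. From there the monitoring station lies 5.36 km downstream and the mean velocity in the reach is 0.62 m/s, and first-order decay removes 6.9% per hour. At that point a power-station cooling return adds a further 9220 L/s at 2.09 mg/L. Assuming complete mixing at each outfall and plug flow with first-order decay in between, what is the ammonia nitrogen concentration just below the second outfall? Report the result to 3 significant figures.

Conservation of mass: C = (96200·0.1800 + 12000·13.10) / 108200 = 174500/108200 = 1.613 mg/L; combined flow 108200 L/s.
Travel time t = 5.36·1000 / 0.62 = 8645 s = 2.401 h.
6.9%/h lost → k = −ln(1 − 0.069) = 0.07150 h⁻¹.
Decay over the reach: 1.613·exp(−kt) = 1.613·0.8422 = 1.358 mg/L.
Second outfall: C = (108200·1.358 + 9220·2.090)/117400 = 1.416 mg/L.

1.42 mg/L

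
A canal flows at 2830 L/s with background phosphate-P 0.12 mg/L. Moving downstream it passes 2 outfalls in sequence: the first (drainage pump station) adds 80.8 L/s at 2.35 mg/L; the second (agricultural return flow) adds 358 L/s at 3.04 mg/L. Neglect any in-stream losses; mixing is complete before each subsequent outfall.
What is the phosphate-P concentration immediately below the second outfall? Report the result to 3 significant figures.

Outfall 1: combined Q = 2911 L/s; C = (2830·0.1200 + 80.80·2.350)/2911 = 0.1819 mg/L.
Outfall 2: combined Q = 3269 L/s; C = (2911·0.1819 + 358.0·3.040)/3269 = 0.4949 mg/L.

0.495 mg/L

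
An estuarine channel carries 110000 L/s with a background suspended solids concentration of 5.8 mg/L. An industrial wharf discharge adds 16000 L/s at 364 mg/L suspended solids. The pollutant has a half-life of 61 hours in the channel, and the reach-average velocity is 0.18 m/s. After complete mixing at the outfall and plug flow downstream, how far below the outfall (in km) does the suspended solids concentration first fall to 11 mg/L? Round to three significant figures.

After mixing, C = (110000·5.800 + 16000·364.0) / 126000 = 6462000/126000 = 51.29 mg/L.
Half-life 61 h → k = ln 2 / 61 = 0.01136 h⁻¹ = 0.2727 d⁻¹.
Set 51.29·exp(−k·t) = 11 → t = ln(51.29/11)/k = 487700 s = 135.5 h.
Distance = v·t = 0.18·487700 = 87790 m = 87.79 km.

87.8 km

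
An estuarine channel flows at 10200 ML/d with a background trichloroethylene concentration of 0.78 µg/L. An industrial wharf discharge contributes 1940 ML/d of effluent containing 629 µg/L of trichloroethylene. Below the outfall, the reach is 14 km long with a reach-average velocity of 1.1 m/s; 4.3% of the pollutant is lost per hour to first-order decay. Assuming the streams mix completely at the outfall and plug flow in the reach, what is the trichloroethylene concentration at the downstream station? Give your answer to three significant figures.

Conservation of mass: C = (10200·0.7800 + 1940·629.0) / 12140 = 1228000/12140 = 101.2 µg/L.
Travel time t = 14·1000 / 1.1 = 12730 s = 3.535 h.
4.3%/h lost → k = −ln(1 − 0.043) = 0.04395 h⁻¹.
Applying C = C₀e^(−kt): 101.2 × 0.8561 = 86.61 µg/L.

86.6 µg/L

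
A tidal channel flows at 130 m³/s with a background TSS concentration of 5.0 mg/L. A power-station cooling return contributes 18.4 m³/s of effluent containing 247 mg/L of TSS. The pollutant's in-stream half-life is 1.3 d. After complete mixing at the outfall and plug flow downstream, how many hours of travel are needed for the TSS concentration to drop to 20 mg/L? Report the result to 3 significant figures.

After mixing, C = (130.0·5.000 + 18.40·247.0) / 148.4 = 5195/148.4 = 35.01 mg/L.
Half-life 1.3 d → k = ln 2 / 1.3 = 0.5332 d⁻¹.
35.01·exp(−k·t) = 20 → t = ln(35.01/20)/k = 90710 s = 25.20 h.

25.2 h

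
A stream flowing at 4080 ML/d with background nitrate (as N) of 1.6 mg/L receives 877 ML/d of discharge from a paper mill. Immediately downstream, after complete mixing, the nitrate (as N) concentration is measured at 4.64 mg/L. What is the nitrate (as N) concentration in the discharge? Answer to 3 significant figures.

18.8 mg/L

Mass balance: 4080·1.600 + 877.0·Cₑ = 4957·4.640
→ Cₑ = (4957·4.640 − 4080·1.600) / 877.0 = 18.78 mg/L.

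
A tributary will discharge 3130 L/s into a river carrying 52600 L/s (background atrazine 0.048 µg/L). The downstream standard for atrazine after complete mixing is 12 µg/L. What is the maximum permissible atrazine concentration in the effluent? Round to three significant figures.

213 µg/L

At the limit, (Qr·Cr + Qe·Cₑ)/(Qr + Qe) = 12:
Cₑ = (55730·12 − 52600·0.04800) / 3130 = 212.9 µg/L.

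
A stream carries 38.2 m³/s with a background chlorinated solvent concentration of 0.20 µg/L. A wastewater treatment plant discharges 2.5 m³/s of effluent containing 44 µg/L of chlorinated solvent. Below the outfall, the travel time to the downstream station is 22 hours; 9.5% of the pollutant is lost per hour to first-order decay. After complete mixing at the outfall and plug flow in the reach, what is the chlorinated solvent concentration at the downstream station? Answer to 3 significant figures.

0.322 µg/L

Mass balance: C = (38.20·0.2000 + 2.500·44.00) / 40.70 = 117.6/40.70 = 2.890 µg/L.
9.5%/h lost → k = −ln(1 − 0.095) = 0.09982 h⁻¹.
Applying C = C₀e^(−kt): 2.890 × 0.1112 = 0.3215 µg/L.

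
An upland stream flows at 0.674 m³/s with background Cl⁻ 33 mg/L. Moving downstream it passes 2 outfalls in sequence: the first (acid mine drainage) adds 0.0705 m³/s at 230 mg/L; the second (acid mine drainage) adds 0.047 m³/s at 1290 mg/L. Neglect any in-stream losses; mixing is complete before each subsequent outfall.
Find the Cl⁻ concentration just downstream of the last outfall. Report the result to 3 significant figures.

125 mg/L

After outfall 1: Q = 0.6740 + 0.07050 = 0.7445 m³/s; C = (0.6740·33.00 + 0.07050·230.0)/0.7445 = 51.65 mg/L.
After outfall 2: Q = 0.7445 + 0.04700 = 0.7915 m³/s; C = (0.7445·51.65 + 0.04700·1290)/0.7915 = 125.2 mg/L.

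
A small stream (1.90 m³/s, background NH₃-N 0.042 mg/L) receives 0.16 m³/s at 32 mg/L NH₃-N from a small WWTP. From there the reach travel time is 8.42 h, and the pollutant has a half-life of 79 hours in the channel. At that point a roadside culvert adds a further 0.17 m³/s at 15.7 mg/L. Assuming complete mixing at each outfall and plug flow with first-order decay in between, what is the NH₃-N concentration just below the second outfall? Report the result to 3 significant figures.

After mixing, C = (1.900·0.04200 + 0.1600·32.00) / 2.060 = 5.200/2.060 = 2.524 mg/L; combined flow 2.060 m³/s.
Half-life 79 h → k = ln 2 / 79 = 0.008774 h⁻¹ = 0.2106 d⁻¹.
Applying C = C₀e^(−kt): 2.524 × 0.9288 = 2.344 mg/L.
At the second outfall, C = (2.060·2.344 + 0.1700·15.70) / (2.060 + 0.1700) = 3.363 mg/L.

3.36 mg/L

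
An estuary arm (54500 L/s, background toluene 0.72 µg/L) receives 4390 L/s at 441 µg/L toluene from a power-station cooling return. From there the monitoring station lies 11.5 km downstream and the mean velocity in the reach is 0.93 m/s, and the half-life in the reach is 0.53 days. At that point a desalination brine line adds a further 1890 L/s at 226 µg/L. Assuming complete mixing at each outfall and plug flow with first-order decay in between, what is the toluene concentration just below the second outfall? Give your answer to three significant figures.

Flow-weighted average: C = (54500·0.7200 + 4390·441.0) / 58890 = 1975000/58890 = 33.54 µg/L; combined flow 58890 L/s.
Travel time t = 11.5·1000 / 0.93 = 12370 s = 3.435 h.
Half-life 0.53 d → k = ln 2 / 0.53 = 1.308 d⁻¹.
After decay, C = 33.54 × e^(−kt) = 33.54 × 0.8293 = 27.82 µg/L.
At the second outfall, C = (58890·27.82 + 1890·226.0) / (58890 + 1890) = 33.98 µg/L.

34.0 µg/L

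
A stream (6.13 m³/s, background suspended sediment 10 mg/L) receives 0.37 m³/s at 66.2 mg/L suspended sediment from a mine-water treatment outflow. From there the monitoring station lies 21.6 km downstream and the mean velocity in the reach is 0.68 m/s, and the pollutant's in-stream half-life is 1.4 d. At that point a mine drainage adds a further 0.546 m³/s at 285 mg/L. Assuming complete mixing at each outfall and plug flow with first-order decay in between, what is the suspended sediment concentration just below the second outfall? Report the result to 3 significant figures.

32.2 mg/L

Flow-weighted average: C = (6.130·10.00 + 0.3700·66.20) / 6.500 = 85.79/6.500 = 13.20 mg/L; combined flow 6.500 m³/s.
Travel time t = 21.6·1000 / 0.68 = 31760 s = 8.824 h.
Half-life 1.4 d → k = ln 2 / 1.4 = 0.4951 d⁻¹.
Decay over the reach: 13.20·exp(−kt) = 13.20·0.8336 = 11.00 mg/L.
At the second outfall, C = (6.500·11.00 + 0.5460·285.0) / (6.500 + 0.5460) = 32.23 mg/L.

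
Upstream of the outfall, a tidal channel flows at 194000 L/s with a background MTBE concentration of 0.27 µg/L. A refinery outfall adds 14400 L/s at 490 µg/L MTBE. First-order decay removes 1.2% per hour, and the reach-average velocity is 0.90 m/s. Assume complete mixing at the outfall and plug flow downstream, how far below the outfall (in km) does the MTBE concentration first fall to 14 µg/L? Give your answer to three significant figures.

Conservation of mass: C = (194000·0.2700 + 14400·490.0) / 208400 = 7108000/208400 = 34.11 µg/L.
1.2%/h lost → k = −ln(1 − 0.012) = 0.01207 h⁻¹.
Set 34.11·exp(−k·t) = 14 → t = ln(34.11/14)/k = 265500 s = 73.76 h.
Distance = v·t = 0.90·265500 = 239000 m = 239.0 km.

239 km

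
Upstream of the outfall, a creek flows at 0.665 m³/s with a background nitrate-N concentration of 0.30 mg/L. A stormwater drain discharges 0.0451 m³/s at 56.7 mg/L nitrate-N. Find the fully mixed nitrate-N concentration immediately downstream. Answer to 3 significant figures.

3.88 mg/L

Mixed concentration C = ΣQC/ΣQ = (0.6650·0.3000 + 0.04510·56.70) / 0.7101 = 2.757/0.7101 = 3.882 mg/L.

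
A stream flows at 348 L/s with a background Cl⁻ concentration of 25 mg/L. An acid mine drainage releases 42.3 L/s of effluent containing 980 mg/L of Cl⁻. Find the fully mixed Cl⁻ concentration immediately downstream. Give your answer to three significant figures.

129 mg/L

Conservation of mass: C = (348.0·25.00 + 42.30·980.0) / 390.3 = 50150/390.3 = 128.5 mg/L.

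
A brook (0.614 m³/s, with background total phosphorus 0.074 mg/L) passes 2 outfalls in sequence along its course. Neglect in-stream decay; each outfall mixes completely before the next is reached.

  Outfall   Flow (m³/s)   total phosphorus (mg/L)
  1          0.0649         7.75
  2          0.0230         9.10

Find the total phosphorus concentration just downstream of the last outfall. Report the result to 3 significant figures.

1.08 mg/L

Below outfall 1: Q → 0.6789 m³/s, C = (0.6140·0.07400 + 0.06490·7.750)/0.6789 = 0.8078 mg/L.
Below outfall 2: Q → 0.7019 m³/s, C = (0.6789·0.8078 + 0.02300·9.100)/0.7019 = 1.080 mg/L.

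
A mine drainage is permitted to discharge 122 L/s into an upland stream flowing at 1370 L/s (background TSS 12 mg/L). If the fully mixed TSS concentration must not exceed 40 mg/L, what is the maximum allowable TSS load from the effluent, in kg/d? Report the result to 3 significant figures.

Mass balance at the limit: 1370·12.00 + 122.0·Cₑ = 1492·40 → Cₑ = 354.4 mg/L.
122.0 L/s = 0.1220 m³/s. Load = 0.1220 m³/s × 354.4 g/m³ × 86 400 s/d = 3736 kg/d.

3740 kg/d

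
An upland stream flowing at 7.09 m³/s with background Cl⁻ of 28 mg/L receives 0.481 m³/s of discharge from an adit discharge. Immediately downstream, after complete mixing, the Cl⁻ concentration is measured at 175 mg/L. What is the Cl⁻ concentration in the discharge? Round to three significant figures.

Mass balance: 7.090·28.00 + 0.4810·Cₑ = 7.571·175.0
→ Cₑ = (7.571·175.0 − 7.090·28.00) / 0.4810 = 2342 mg/L.

2340 mg/L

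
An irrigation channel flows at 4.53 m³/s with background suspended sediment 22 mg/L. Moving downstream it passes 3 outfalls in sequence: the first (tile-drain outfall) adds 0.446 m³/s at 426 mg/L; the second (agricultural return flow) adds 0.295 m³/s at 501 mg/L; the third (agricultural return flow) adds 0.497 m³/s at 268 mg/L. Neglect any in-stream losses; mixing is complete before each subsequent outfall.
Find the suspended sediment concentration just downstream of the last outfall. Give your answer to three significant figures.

Below outfall 1: Q → 4.976 m³/s, C = (4.530·22.00 + 0.4460·426.0)/4.976 = 58.21 mg/L.
Below outfall 2: Q → 5.271 m³/s, C = (4.976·58.21 + 0.2950·501.0)/5.271 = 82.99 mg/L.
Below outfall 3: Q → 5.768 m³/s, C = (5.271·82.99 + 0.4970·268.0)/5.768 = 98.93 mg/L.

98.9 mg/L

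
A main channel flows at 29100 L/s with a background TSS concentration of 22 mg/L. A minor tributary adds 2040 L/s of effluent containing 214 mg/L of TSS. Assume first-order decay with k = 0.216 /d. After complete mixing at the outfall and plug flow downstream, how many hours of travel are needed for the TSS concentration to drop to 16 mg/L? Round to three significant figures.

85.6 h

Mixed concentration C = ΣQC/ΣQ = (29100·22.00 + 2040·214.0) / 31140 = 1077000/31140 = 34.58 mg/L.
34.58·exp(−k·t) = 16 → t = ln(34.58/16)/k = 308300 s = 85.63 h.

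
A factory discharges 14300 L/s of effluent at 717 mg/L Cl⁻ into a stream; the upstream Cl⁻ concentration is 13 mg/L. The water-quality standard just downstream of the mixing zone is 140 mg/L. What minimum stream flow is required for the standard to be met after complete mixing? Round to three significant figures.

Set C_mix = 140: (Q·13.00 + 14300·717.0) / (Q + 14300) = 140
→ Q = 14300·(717.0 − 140)/(140 − 13.00) = 64970 L/s.

65000 L/s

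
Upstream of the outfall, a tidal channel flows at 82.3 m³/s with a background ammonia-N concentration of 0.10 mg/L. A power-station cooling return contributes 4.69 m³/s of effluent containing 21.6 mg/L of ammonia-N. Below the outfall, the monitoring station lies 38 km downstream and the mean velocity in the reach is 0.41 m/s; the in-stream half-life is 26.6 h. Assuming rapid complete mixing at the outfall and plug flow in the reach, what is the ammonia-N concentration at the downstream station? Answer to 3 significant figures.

Mixed concentration C = ΣQC/ΣQ = (82.30·0.1000 + 4.690·21.60) / 86.99 = 109.5/86.99 = 1.259 mg/L.
Travel time t = 38·1000 / 0.41 = 92680 s = 25.75 h.
Half-life 26.6 h → k = ln 2 / 26.6 = 0.02606 h⁻¹ = 0.6254 d⁻¹.
Decay over the reach: 1.259·exp(−kt) = 1.259·0.5113 = 0.6438 mg/L.

0.644 mg/L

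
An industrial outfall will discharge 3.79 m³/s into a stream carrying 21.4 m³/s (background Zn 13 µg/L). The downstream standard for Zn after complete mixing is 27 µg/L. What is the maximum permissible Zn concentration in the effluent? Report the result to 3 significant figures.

106 µg/L

At the limit, (Qr·Cr + Qe·Cₑ)/(Qr + Qe) = 27:
Cₑ = (25.19·27 − 21.40·13.00) / 3.790 = 106.1 µg/L.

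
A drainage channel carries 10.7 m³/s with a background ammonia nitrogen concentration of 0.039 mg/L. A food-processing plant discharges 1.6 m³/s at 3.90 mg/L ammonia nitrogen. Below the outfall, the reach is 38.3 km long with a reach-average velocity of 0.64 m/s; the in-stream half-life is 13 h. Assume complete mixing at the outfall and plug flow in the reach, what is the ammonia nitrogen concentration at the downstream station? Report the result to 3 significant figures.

0.223 mg/L

Conservation of mass: C = (10.70·0.03900 + 1.600·3.900) / 12.30 = 6.657/12.30 = 0.5412 mg/L.
Travel time t = 38.3·1000 / 0.64 = 59840 s = 16.62 h.
Half-life 13 h → k = ln 2 / 13 = 0.05332 h⁻¹ = 1.280 d⁻¹.
After decay, C = 0.5412 × e^(−kt) = 0.5412 × 0.4122 = 0.2231 mg/L.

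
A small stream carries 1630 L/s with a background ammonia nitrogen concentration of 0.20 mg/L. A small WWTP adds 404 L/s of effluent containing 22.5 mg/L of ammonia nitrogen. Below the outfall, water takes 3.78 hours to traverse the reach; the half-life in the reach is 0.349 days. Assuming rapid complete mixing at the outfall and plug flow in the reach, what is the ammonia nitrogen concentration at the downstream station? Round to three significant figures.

3.39 mg/L

Conservation of mass: C = (1630·0.2000 + 404.0·22.50) / 2034 = 9416/2034 = 4.629 mg/L.
Half-life 0.349 d → k = ln 2 / 0.349 = 1.986 d⁻¹.
Applying C = C₀e^(−kt): 4.629 × 0.7314 = 3.386 mg/L.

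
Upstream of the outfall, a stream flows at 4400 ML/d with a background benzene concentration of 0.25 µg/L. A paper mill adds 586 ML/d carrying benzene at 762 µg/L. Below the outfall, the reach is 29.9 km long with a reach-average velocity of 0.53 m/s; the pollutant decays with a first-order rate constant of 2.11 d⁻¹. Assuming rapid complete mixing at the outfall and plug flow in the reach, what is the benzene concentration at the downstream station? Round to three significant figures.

Flow-weighted average: C = (4400·0.2500 + 586.0·762.0) / 4986 = 447600/4986 = 89.78 µg/L.
Travel time t = 29.9·1000 / 0.53 = 56420 s = 15.67 h.
Applying C = C₀e^(−kt): 89.78 × 0.2522 = 22.64 µg/L.

22.6 µg/L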